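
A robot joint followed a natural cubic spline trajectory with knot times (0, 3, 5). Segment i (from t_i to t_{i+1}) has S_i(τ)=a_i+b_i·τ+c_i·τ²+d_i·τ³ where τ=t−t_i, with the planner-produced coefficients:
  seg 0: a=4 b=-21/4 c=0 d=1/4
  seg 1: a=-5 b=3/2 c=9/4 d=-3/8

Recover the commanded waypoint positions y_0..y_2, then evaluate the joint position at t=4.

y_0=4 y_1=-5 y_2=4
S(4) = -13/8

y_0 = S_0(0) = a_0 = 4
y_1 = S_1(0) = a_1 = -5
y_2 = S_1(2) = 4
t_q=4 is in segment 1 (τ=1); S_1(τ)=-13/8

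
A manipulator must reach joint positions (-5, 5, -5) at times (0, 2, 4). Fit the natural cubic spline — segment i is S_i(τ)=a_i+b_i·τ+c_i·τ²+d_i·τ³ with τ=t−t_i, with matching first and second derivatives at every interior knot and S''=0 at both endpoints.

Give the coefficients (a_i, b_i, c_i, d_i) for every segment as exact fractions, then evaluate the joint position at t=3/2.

Δ: Δ0=5, Δ1=-5
row 1: diag=8, rhs=-60; c'=1/4, d'=-15/2
back: M1=-15/2
M: M0=0, M1=-15/2, M2=0
seg 0: a=-5, c=M0/2=0, d=(M1−M0)/(6·2)=-5/8, b=Δ0−h0·(2M0+M1)/6=15/2
seg 1: a=5, c=M1/2=-15/4, d=(M2−M1)/(6·2)=5/8, b=Δ1−h1·(2M1+M2)/6=0
t_q=3/2 → seg 0, τ=3/2; S=-5+15/2·τ+0·τ²+-5/8·τ³=265/64

  seg 0: a=-5 b=15/2 c=0 d=-5/8
  seg 1: a=5 b=0 c=-15/4 d=5/8
S(3/2) = 265/64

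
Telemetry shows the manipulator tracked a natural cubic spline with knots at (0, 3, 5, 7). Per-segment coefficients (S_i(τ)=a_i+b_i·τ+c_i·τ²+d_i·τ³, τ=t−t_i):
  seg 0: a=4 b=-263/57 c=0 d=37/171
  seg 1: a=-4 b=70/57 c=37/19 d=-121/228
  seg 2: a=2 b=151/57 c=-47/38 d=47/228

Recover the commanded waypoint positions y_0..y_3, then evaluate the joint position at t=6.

y_0=4 y_1=-4 y_2=2 y_3=4
S(6) = 275/76

y_0 = S_0(0) = a_0 = 4
y_1 = S_1(0) = a_1 = -4
y_2 = S_2(0) = a_2 = 2
y_3 = S_2(2) = 4
t_q=6 is in segment 2 (τ=1); S_2(τ)=275/76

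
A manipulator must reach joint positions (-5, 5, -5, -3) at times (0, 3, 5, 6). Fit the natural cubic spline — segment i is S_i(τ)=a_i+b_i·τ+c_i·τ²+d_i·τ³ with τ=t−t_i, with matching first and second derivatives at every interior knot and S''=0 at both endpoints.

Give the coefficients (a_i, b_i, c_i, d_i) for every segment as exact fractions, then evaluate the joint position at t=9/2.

Δ: Δ0=10/3, Δ1=-5, Δ2=2
row 1: diag=10, rhs=-50; c'=1/5, d'=-5
row 2: denom=6−2·1/5=28/5; d'=(42−2·-5)/(28/5)=65/7
back: M2=65/7
back: M1=-5−1/5·65/7=-48/7
M: M0=0, M1=-48/7, M2=65/7, M3=0
seg 0: a=-5, c=M0/2=0, d=(M1−M0)/(6·3)=-8/21, b=Δ0−h0·(2M0+M1)/6=142/21
seg 1: a=5, c=M1/2=-24/7, d=(M2−M1)/(6·2)=113/84, b=Δ1−h1·(2M1+M2)/6=-74/21
seg 2: a=-5, c=M2/2=65/14, d=(M3−M2)/(6·1)=-65/42, b=Δ2−h2·(2M2+M3)/6=-23/21
t_q=9/2 → seg 1, τ=3/2; S=5+-74/21·τ+-24/7·τ²+113/84·τ³=-775/224

  seg 0: a=-5 b=142/21 c=0 d=-8/21
  seg 1: a=5 b=-74/21 c=-24/7 d=113/84
  seg 2: a=-5 b=-23/21 c=65/14 d=-65/42
S(9/2) = -775/224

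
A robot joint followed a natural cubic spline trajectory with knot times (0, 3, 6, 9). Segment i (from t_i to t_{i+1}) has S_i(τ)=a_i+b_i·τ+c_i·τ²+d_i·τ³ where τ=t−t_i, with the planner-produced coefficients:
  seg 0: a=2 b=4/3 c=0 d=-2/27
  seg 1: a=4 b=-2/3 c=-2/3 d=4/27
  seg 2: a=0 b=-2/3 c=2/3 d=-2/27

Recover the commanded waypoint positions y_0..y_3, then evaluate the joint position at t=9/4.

y_0 = S_0(0) = a_0 = 2
y_1 = S_1(0) = a_1 = 4
y_2 = S_2(0) = a_2 = 0
y_3 = S_2(3) = 2
t_q=9/4 is in segment 0 (τ=9/4); S_0(τ)=133/32

y_0=2 y_1=4 y_2=0 y_3=2
S(9/4) = 133/32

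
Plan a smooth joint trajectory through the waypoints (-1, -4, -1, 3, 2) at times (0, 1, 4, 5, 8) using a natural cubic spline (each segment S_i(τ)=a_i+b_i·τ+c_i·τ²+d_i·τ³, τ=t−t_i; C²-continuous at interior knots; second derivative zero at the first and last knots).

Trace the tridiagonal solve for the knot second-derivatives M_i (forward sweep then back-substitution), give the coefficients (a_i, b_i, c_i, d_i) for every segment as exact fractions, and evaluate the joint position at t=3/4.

Δ: Δ0=-3, Δ1=1, Δ2=4, Δ3=-1/3
row 1: diag=8, rhs=24; c'=3/8, d'=3
row 2: denom=8−3·3/8=55/8; d'=(18−3·3)/(55/8)=72/55
row 3: denom=8−1·8/55=432/55; d'=(-26−1·72/55)/(432/55)=-751/216
back: M3=-751/216
back: M2=72/55−8/55·-751/216=49/27
back: M1=3−3/8·49/27=167/72
M: M0=0, M1=167/72, M2=49/27, M3=-751/216, M4=0
seg 0: a=-1, c=M0/2=0, d=(M1−M0)/(6·1)=167/432, b=Δ0−h0·(2M0+M1)/6=-1463/432
seg 1: a=-4, c=M1/2=167/144, d=(M2−M1)/(6·3)=-109/3888, b=Δ1−h1·(2M1+M2)/6=-481/216
seg 2: a=-1, c=M2/2=49/54, d=(M3−M2)/(6·1)=-127/144, b=Δ2−h2·(2M2+M3)/6=1717/432
seg 3: a=3, c=M3/2=-751/432, d=(M4−M3)/(6·3)=751/3888, b=Δ3−h3·(2M3+M4)/6=679/216
t_q=3/4 → seg 0, τ=3/4; S=-1+-1463/432·τ+0·τ²+167/432·τ³=-31121/9216

  seg 0: a=-1 b=-1463/432 c=0 d=167/432
  seg 1: a=-4 b=-481/216 c=167/144 d=-109/3888
  seg 2: a=-1 b=1717/432 c=49/54 d=-127/144
  seg 3: a=3 b=679/216 c=-751/432 d=751/3888
S(3/4) = -31121/9216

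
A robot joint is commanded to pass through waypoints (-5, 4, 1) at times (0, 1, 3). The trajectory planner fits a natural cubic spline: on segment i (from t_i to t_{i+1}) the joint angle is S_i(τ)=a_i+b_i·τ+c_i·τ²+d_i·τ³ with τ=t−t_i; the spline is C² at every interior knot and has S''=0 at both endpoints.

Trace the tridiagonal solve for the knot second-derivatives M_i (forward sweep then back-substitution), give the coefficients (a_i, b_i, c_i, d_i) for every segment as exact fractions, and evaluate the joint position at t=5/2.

  seg 0: a=-5 b=43/4 c=0 d=-7/4
  seg 1: a=4 b=11/2 c=-21/4 d=7/8
S(5/2) = 217/64

Δ: Δ0=9, Δ1=-3/2
row 1: diag=6, rhs=-63; c'=1/3, d'=-21/2
back: M1=-21/2
M: M0=0, M1=-21/2, M2=0
seg 0: a=-5, c=M0/2=0, d=(M1−M0)/(6·1)=-7/4, b=Δ0−h0·(2M0+M1)/6=43/4
seg 1: a=4, c=M1/2=-21/4, d=(M2−M1)/(6·2)=7/8, b=Δ1−h1·(2M1+M2)/6=11/2
t_q=5/2 → seg 1, τ=3/2; S=4+11/2·τ+-21/4·τ²+7/8·τ³=217/64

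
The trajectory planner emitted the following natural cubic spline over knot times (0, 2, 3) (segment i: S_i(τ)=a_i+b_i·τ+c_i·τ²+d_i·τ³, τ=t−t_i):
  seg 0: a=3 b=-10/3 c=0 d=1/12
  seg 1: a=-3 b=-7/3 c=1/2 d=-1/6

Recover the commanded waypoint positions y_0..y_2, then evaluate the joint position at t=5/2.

y_0 = S_0(0) = a_0 = 3
y_1 = S_1(0) = a_1 = -3
y_2 = S_1(1) = -5
t_q=5/2 is in segment 1 (τ=1/2); S_1(τ)=-65/16

y_0=3 y_1=-3 y_2=-5
S(5/2) = -65/16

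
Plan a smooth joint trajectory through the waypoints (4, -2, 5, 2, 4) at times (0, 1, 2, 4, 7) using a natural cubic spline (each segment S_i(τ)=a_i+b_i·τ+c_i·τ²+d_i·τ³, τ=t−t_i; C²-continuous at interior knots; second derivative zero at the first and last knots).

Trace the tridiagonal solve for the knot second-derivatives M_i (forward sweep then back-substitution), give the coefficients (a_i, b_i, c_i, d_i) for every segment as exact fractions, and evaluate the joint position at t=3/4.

Δ: Δ0=-6, Δ1=7, Δ2=-3/2, Δ3=2/3
row 1: diag=4, rhs=78; c'=1/4, d'=39/2
row 2: denom=6−1·1/4=23/4; d'=(-51−1·39/2)/(23/4)=-282/23
row 3: denom=10−2·8/23=214/23; d'=(13−2·-282/23)/(214/23)=863/214
back: M3=863/214
back: M2=-282/23−8/23·863/214=-1462/107
back: M1=39/2−1/4·-1462/107=2452/107
M: M0=0, M1=2452/107, M2=-1462/107, M3=863/214, M4=0
seg 0: a=4, c=M0/2=0, d=(M1−M0)/(6·1)=1226/321, b=Δ0−h0·(2M0+M1)/6=-3152/321
seg 1: a=-2, c=M1/2=1226/107, d=(M2−M1)/(6·1)=-1957/321, b=Δ1−h1·(2M1+M2)/6=526/321
seg 2: a=5, c=M2/2=-731/107, d=(M3−M2)/(6·2)=3787/2568, b=Δ2−h2·(2M2+M3)/6=2011/321
seg 3: a=2, c=M3/2=863/428, d=(M4−M3)/(6·3)=-863/3852, b=Δ3−h3·(2M3+M4)/6=-2161/642
t_q=3/4 → seg 0, τ=3/4; S=4+-3152/321·τ+0·τ²+1226/321·τ³=-6003/3424

  seg 0: a=4 b=-3152/321 c=0 d=1226/321
  seg 1: a=-2 b=526/321 c=1226/107 d=-1957/321
  seg 2: a=5 b=2011/321 c=-731/107 d=3787/2568
  seg 3: a=2 b=-2161/642 c=863/428 d=-863/3852
S(3/4) = -6003/3424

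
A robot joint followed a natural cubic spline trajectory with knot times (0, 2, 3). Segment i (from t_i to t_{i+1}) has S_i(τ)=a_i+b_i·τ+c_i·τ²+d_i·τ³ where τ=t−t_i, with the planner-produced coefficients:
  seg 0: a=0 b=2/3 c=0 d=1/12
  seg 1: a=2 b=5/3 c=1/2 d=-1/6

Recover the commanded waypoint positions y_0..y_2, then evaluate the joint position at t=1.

y_0 = S_0(0) = a_0 = 0
y_1 = S_1(0) = a_1 = 2
y_2 = S_1(1) = 4
t_q=1 is in segment 0 (τ=1); S_0(τ)=3/4

y_0=0 y_1=2 y_2=4
S(1) = 3/4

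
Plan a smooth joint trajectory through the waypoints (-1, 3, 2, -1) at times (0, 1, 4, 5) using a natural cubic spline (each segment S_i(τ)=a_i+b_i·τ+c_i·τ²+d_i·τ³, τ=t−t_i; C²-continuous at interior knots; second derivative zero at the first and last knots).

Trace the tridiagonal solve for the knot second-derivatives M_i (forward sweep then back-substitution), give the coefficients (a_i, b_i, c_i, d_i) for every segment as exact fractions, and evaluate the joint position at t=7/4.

  seg 0: a=-1 b=148/33 c=0 d=-16/33
  seg 1: a=3 b=100/33 c=-16/11 d=1/9
  seg 2: a=2 b=-89/33 c=-5/11 d=5/33
S(7/4) = 3169/704

Δ: Δ0=4, Δ1=-1/3, Δ2=-3
row 1: diag=8, rhs=-26; c'=3/8, d'=-13/4
row 2: denom=8−3·3/8=55/8; d'=(-16−3·-13/4)/(55/8)=-10/11
back: M2=-10/11
back: M1=-13/4−3/8·-10/11=-32/11
M: M0=0, M1=-32/11, M2=-10/11, M3=0
seg 0: a=-1, c=M0/2=0, d=(M1−M0)/(6·1)=-16/33, b=Δ0−h0·(2M0+M1)/6=148/33
seg 1: a=3, c=M1/2=-16/11, d=(M2−M1)/(6·3)=1/9, b=Δ1−h1·(2M1+M2)/6=100/33
seg 2: a=2, c=M2/2=-5/11, d=(M3−M2)/(6·1)=5/33, b=Δ2−h2·(2M2+M3)/6=-89/33
t_q=7/4 → seg 1, τ=3/4; S=3+100/33·τ+-16/11·τ²+1/9·τ³=3169/704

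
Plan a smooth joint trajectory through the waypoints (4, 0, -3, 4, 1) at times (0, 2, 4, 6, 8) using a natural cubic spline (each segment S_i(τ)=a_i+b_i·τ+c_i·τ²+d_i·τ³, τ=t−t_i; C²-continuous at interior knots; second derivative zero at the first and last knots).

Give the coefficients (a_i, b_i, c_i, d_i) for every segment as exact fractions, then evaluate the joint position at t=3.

  seg 0: a=4 b=-27/16 c=0 d=-5/64
  seg 1: a=0 b=-21/8 c=-15/32 d=33/64
  seg 2: a=-3 b=27/16 c=21/8 d=-55/64
  seg 3: a=4 b=15/8 c=-81/32 d=27/64
S(3) = -165/64

Δ: Δ0=-2, Δ1=-3/2, Δ2=7/2, Δ3=-3/2
row 1: diag=8, rhs=3; c'=1/4, d'=3/8
row 2: denom=8−2·1/4=15/2; d'=(30−2·3/8)/(15/2)=39/10
row 3: denom=8−2·4/15=112/15; d'=(-30−2·39/10)/(112/15)=-81/16
back: M3=-81/16
back: M2=39/10−4/15·-81/16=21/4
back: M1=3/8−1/4·21/4=-15/16
M: M0=0, M1=-15/16, M2=21/4, M3=-81/16, M4=0
seg 0: a=4, c=M0/2=0, d=(M1−M0)/(6·2)=-5/64, b=Δ0−h0·(2M0+M1)/6=-27/16
seg 1: a=0, c=M1/2=-15/32, d=(M2−M1)/(6·2)=33/64, b=Δ1−h1·(2M1+M2)/6=-21/8
seg 2: a=-3, c=M2/2=21/8, d=(M3−M2)/(6·2)=-55/64, b=Δ2−h2·(2M2+M3)/6=27/16
seg 3: a=4, c=M3/2=-81/32, d=(M4−M3)/(6·2)=27/64, b=Δ3−h3·(2M3+M4)/6=15/8
t_q=3 → seg 1, τ=1; S=0+-21/8·τ+-15/32·τ²+33/64·τ³=-165/64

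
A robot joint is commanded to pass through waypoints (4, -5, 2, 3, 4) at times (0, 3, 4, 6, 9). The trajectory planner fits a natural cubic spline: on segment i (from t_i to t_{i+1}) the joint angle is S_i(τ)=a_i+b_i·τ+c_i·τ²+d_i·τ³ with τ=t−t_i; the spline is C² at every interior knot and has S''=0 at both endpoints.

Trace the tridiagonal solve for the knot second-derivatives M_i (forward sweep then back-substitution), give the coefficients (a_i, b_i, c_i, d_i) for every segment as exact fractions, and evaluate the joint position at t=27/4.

  seg 0: a=4 b=-1594/219 c=0 d=937/1971
  seg 1: a=-5 b=1217/219 c=937/219 d=-207/73
  seg 2: a=2 b=1228/219 c=-926/219 d=489/584
  seg 3: a=3 b=-551/438 c=697/876 d=-697/7884
S(27/4) = 46099/18688

Δ: Δ0=-3, Δ1=7, Δ2=1/2, Δ3=1/3
row 1: diag=8, rhs=60; c'=1/8, d'=15/2
row 2: denom=6−1·1/8=47/8; d'=(-39−1·15/2)/(47/8)=-372/47
row 3: denom=10−2·16/47=438/47; d'=(-1−2·-372/47)/(438/47)=697/438
back: M3=697/438
back: M2=-372/47−16/47·697/438=-1852/219
back: M1=15/2−1/8·-1852/219=1874/219
M: M0=0, M1=1874/219, M2=-1852/219, M3=697/438, M4=0
seg 0: a=4, c=M0/2=0, d=(M1−M0)/(6·3)=937/1971, b=Δ0−h0·(2M0+M1)/6=-1594/219
seg 1: a=-5, c=M1/2=937/219, d=(M2−M1)/(6·1)=-207/73, b=Δ1−h1·(2M1+M2)/6=1217/219
seg 2: a=2, c=M2/2=-926/219, d=(M3−M2)/(6·2)=489/584, b=Δ2−h2·(2M2+M3)/6=1228/219
seg 3: a=3, c=M3/2=697/876, d=(M4−M3)/(6·3)=-697/7884, b=Δ3−h3·(2M3+M4)/6=-551/438
t_q=27/4 → seg 3, τ=3/4; S=3+-551/438·τ+697/876·τ²+-697/7884·τ³=46099/18688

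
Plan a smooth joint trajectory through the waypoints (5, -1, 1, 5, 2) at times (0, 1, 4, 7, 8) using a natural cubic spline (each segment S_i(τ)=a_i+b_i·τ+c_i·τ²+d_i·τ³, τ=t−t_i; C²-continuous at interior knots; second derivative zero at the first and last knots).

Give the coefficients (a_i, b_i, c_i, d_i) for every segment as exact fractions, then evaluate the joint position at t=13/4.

Δ: Δ0=-6, Δ1=2/3, Δ2=4/3, Δ3=-3
row 1: diag=8, rhs=40; c'=3/8, d'=5
row 2: denom=12−3·3/8=87/8; d'=(4−3·5)/(87/8)=-88/87
row 3: denom=8−3·8/29=208/29; d'=(-26−3·-88/87)/(208/29)=-333/104
back: M3=-333/104
back: M2=-88/87−8/29·-333/104=-5/39
back: M1=5−3/8·-5/39=525/104
M: M0=0, M1=525/104, M2=-5/39, M3=-333/104, M4=0
seg 0: a=5, c=M0/2=0, d=(M1−M0)/(6·1)=175/208, b=Δ0−h0·(2M0+M1)/6=-1423/208
seg 1: a=-1, c=M1/2=525/208, d=(M2−M1)/(6·3)=-1615/5616, b=Δ1−h1·(2M1+M2)/6=-449/104
seg 2: a=1, c=M2/2=-5/78, d=(M3−M2)/(6·3)=-959/5616, b=Δ2−h2·(2M2+M3)/6=49/16
seg 3: a=5, c=M3/2=-333/208, d=(M4−M3)/(6·1)=111/208, b=Δ3−h3·(2M3+M4)/6=-201/104
t_q=13/4 → seg 1, τ=9/4; S=-1+-449/104·τ+525/208·τ²+-1615/5616·τ³=-16129/13312

  seg 0: a=5 b=-1423/208 c=0 d=175/208
  seg 1: a=-1 b=-449/104 c=525/208 d=-1615/5616
  seg 2: a=1 b=49/16 c=-5/78 d=-959/5616
  seg 3: a=5 b=-201/104 c=-333/208 d=111/208
S(13/4) = -16129/13312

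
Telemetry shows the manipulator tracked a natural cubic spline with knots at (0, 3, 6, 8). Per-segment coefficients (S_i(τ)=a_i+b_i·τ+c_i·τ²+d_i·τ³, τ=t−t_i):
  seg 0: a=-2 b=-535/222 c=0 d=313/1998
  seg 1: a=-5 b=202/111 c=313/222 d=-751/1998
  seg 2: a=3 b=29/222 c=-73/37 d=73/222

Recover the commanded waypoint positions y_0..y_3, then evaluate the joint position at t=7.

y_0 = S_0(0) = a_0 = -2
y_1 = S_1(0) = a_1 = -5
y_2 = S_2(0) = a_2 = 3
y_3 = S_2(2) = -2
t_q=7 is in segment 2 (τ=1); S_2(τ)=55/37

y_0=-2 y_1=-5 y_2=3 y_3=-2
S(7) = 55/37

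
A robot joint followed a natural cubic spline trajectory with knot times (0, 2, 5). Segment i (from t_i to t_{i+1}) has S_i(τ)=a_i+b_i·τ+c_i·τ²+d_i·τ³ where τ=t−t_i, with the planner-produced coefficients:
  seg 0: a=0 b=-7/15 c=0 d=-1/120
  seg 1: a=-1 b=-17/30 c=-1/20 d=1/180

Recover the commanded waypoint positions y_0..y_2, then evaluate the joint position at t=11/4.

y_0=0 y_1=-1 y_2=-3
S(11/4) = -1857/1280

y_0 = S_0(0) = a_0 = 0
y_1 = S_1(0) = a_1 = -1
y_2 = S_1(3) = -3
t_q=11/4 is in segment 1 (τ=3/4); S_1(τ)=-1857/1280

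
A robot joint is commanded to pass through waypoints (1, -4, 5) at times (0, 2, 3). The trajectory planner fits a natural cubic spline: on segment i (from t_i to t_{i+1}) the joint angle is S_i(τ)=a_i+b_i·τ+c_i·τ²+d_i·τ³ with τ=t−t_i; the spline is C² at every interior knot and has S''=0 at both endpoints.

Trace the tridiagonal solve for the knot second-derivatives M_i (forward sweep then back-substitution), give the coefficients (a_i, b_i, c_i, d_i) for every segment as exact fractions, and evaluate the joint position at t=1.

  seg 0: a=1 b=-19/3 c=0 d=23/24
  seg 1: a=-4 b=31/6 c=23/4 d=-23/12
S(1) = -35/8

Δ: Δ0=-5/2, Δ1=9
row 1: diag=6, rhs=69; c'=1/6, d'=23/2
back: M1=23/2
M: M0=0, M1=23/2, M2=0
seg 0: a=1, c=M0/2=0, d=(M1−M0)/(6·2)=23/24, b=Δ0−h0·(2M0+M1)/6=-19/3
seg 1: a=-4, c=M1/2=23/4, d=(M2−M1)/(6·1)=-23/12, b=Δ1−h1·(2M1+M2)/6=31/6
t_q=1 → seg 0, τ=1; S=1+-19/3·τ+0·τ²+23/24·τ³=-35/8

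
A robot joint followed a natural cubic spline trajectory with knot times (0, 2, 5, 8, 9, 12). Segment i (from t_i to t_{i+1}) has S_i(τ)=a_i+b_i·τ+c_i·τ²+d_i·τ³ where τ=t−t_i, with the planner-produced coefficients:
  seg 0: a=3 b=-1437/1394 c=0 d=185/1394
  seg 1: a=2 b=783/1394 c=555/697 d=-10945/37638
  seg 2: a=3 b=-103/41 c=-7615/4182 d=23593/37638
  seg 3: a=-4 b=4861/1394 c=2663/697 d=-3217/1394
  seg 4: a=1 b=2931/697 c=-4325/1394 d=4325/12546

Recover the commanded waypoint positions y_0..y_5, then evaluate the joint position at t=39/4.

y_0=3 y_1=2 y_2=3 y_3=-4 y_4=1 y_5=-5
S(39/4) = 227867/89216

y_0 = S_0(0) = a_0 = 3
y_1 = S_1(0) = a_1 = 2
y_2 = S_2(0) = a_2 = 3
y_3 = S_3(0) = a_3 = -4
y_4 = S_4(0) = a_4 = 1
y_5 = S_4(3) = -5
t_q=39/4 is in segment 4 (τ=3/4); S_4(τ)=227867/89216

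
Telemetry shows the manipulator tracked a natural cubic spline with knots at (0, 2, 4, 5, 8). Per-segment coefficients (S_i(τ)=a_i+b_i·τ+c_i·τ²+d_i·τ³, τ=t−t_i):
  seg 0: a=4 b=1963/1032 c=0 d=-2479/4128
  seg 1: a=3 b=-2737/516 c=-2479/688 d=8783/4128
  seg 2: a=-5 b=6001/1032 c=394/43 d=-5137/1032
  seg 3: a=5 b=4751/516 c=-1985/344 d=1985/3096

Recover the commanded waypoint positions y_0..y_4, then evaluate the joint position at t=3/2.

y_0=4 y_1=3 y_2=-5 y_3=5 y_4=-2
S(3/2) = 53129/11008

y_0 = S_0(0) = a_0 = 4
y_1 = S_1(0) = a_1 = 3
y_2 = S_2(0) = a_2 = -5
y_3 = S_3(0) = a_3 = 5
y_4 = S_3(3) = -2
t_q=3/2 is in segment 0 (τ=3/2); S_0(τ)=53129/11008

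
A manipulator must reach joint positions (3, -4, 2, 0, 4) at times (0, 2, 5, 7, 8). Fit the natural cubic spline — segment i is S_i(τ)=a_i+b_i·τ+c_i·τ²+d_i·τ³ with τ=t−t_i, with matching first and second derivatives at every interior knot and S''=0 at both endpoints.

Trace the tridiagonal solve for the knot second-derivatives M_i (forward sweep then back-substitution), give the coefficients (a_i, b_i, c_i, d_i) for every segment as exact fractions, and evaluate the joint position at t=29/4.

Δ: Δ0=-7/2, Δ1=2, Δ2=-1, Δ3=4
row 1: diag=10, rhs=33; c'=3/10, d'=33/10
row 2: denom=10−3·3/10=91/10; d'=(-18−3·33/10)/(91/10)=-279/91
row 3: denom=6−2·20/91=506/91; d'=(30−2·-279/91)/(506/91)=1644/253
back: M3=1644/253
back: M2=-279/91−20/91·1644/253=-1137/253
back: M1=33/10−3/10·-1137/253=1176/253
M: M0=0, M1=1176/253, M2=-1137/253, M3=1644/253, M4=0
seg 0: a=3, c=M0/2=0, d=(M1−M0)/(6·2)=98/253, b=Δ0−h0·(2M0+M1)/6=-2555/506
seg 1: a=-4, c=M1/2=588/253, d=(M2−M1)/(6·3)=-257/506, b=Δ1−h1·(2M1+M2)/6=-203/506
seg 2: a=2, c=M2/2=-1137/506, d=(M3−M2)/(6·2)=927/1012, b=Δ2−h2·(2M2+M3)/6=-43/253
seg 3: a=0, c=M3/2=822/253, d=(M4−M3)/(6·1)=-274/253, b=Δ3−h3·(2M3+M4)/6=464/253
t_q=29/4 → seg 3, τ=1/4; S=0+464/253·τ+822/253·τ²+-274/253·τ³=5219/8096

  seg 0: a=3 b=-2555/506 c=0 d=98/253
  seg 1: a=-4 b=-203/506 c=588/253 d=-257/506
  seg 2: a=2 b=-43/253 c=-1137/506 d=927/1012
  seg 3: a=0 b=464/253 c=822/253 d=-274/253
S(29/4) = 5219/8096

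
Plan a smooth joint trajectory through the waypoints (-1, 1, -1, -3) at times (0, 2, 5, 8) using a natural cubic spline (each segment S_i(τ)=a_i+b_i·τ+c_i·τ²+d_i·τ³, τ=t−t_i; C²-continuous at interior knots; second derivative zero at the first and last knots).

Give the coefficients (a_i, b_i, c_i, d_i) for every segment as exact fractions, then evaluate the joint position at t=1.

  seg 0: a=-1 b=151/111 c=0 d=-10/111
  seg 1: a=1 b=31/111 c=-20/37 d=25/333
  seg 2: a=-1 b=-104/111 c=5/37 d=-5/333
S(1) = 10/37

Δ: Δ0=1, Δ1=-2/3, Δ2=-2/3
row 1: diag=10, rhs=-10; c'=3/10, d'=-1
row 2: denom=12−3·3/10=111/10; d'=(0−3·-1)/(111/10)=10/37
back: M2=10/37
back: M1=-1−3/10·10/37=-40/37
M: M0=0, M1=-40/37, M2=10/37, M3=0
seg 0: a=-1, c=M0/2=0, d=(M1−M0)/(6·2)=-10/111, b=Δ0−h0·(2M0+M1)/6=151/111
seg 1: a=1, c=M1/2=-20/37, d=(M2−M1)/(6·3)=25/333, b=Δ1−h1·(2M1+M2)/6=31/111
seg 2: a=-1, c=M2/2=5/37, d=(M3−M2)/(6·3)=-5/333, b=Δ2−h2·(2M2+M3)/6=-104/111
t_q=1 → seg 0, τ=1; S=-1+151/111·τ+0·τ²+-10/111·τ³=10/37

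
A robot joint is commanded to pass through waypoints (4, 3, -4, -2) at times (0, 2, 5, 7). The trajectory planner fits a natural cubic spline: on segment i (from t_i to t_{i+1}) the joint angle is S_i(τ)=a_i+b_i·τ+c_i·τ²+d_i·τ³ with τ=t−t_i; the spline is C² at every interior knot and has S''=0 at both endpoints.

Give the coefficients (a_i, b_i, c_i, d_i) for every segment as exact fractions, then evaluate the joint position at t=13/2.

Δ: Δ0=-1/2, Δ1=-7/3, Δ2=1
row 1: diag=10, rhs=-11; c'=3/10, d'=-11/10
row 2: denom=10−3·3/10=91/10; d'=(20−3·-11/10)/(91/10)=233/91
back: M2=233/91
back: M1=-11/10−3/10·233/91=-170/91
M: M0=0, M1=-170/91, M2=233/91, M3=0
seg 0: a=4, c=M0/2=0, d=(M1−M0)/(6·2)=-85/546, b=Δ0−h0·(2M0+M1)/6=67/546
seg 1: a=3, c=M1/2=-85/91, d=(M2−M1)/(6·3)=31/126, b=Δ1−h1·(2M1+M2)/6=-953/546
seg 2: a=-4, c=M2/2=233/182, d=(M3−M2)/(6·2)=-233/1092, b=Δ2−h2·(2M2+M3)/6=-193/273
t_q=13/2 → seg 2, τ=3/2; S=-4+-193/273·τ+233/182·τ²+-233/1092·τ³=-8445/2912

  seg 0: a=4 b=67/546 c=0 d=-85/546
  seg 1: a=3 b=-953/546 c=-85/91 d=31/126
  seg 2: a=-4 b=-193/273 c=233/182 d=-233/1092
S(13/2) = -8445/2912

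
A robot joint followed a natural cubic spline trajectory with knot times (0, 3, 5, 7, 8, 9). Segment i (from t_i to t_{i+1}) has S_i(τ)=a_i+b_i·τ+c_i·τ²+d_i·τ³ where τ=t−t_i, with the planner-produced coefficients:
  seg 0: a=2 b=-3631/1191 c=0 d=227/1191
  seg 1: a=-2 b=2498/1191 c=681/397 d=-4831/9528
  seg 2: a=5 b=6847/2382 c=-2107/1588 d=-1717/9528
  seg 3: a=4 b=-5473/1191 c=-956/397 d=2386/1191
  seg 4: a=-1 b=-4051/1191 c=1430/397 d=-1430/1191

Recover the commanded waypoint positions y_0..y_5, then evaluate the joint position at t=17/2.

y_0=2 y_1=-2 y_2=5 y_3=4 y_4=-1 y_5=-2
S(17/2) = -3097/1588

y_0 = S_0(0) = a_0 = 2
y_1 = S_1(0) = a_1 = -2
y_2 = S_2(0) = a_2 = 5
y_3 = S_3(0) = a_3 = 4
y_4 = S_4(0) = a_4 = -1
y_5 = S_4(1) = -2
t_q=17/2 is in segment 4 (τ=1/2); S_4(τ)=-3097/1588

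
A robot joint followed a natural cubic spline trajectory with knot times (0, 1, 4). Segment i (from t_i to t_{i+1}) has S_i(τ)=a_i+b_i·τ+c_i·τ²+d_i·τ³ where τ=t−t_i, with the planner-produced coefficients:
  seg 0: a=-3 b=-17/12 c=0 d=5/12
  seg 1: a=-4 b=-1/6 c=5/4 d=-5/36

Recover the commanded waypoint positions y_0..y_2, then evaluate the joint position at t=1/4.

y_0=-3 y_1=-4 y_2=3
S(1/4) = -857/256

y_0 = S_0(0) = a_0 = -3
y_1 = S_1(0) = a_1 = -4
y_2 = S_1(3) = 3
t_q=1/4 is in segment 0 (τ=1/4); S_0(τ)=-857/256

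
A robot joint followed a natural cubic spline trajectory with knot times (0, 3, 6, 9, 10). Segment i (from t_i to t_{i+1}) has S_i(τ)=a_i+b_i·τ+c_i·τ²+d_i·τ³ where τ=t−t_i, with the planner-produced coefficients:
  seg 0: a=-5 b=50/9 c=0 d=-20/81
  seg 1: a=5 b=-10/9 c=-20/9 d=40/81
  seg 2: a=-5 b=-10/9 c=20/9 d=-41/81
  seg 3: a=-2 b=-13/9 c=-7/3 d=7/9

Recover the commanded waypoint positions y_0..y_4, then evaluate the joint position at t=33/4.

y_0=-5 y_1=5 y_2=-5 y_3=-2 y_4=-5
S(33/4) = -129/64

y_0 = S_0(0) = a_0 = -5
y_1 = S_1(0) = a_1 = 5
y_2 = S_2(0) = a_2 = -5
y_3 = S_3(0) = a_3 = -2
y_4 = S_3(1) = -5
t_q=33/4 is in segment 2 (τ=9/4); S_2(τ)=-129/64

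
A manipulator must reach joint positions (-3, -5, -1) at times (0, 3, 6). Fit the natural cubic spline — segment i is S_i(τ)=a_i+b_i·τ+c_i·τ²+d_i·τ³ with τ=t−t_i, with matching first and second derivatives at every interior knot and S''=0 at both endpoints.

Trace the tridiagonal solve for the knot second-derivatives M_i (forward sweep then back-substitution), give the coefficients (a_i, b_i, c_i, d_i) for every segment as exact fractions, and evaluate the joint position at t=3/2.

Δ: Δ0=-2/3, Δ1=4/3
row 1: diag=12, rhs=12; c'=1/4, d'=1
back: M1=1
M: M0=0, M1=1, M2=0
seg 0: a=-3, c=M0/2=0, d=(M1−M0)/(6·3)=1/18, b=Δ0−h0·(2M0+M1)/6=-7/6
seg 1: a=-5, c=M1/2=1/2, d=(M2−M1)/(6·3)=-1/18, b=Δ1−h1·(2M1+M2)/6=1/3
t_q=3/2 → seg 0, τ=3/2; S=-3+-7/6·τ+0·τ²+1/18·τ³=-73/16

  seg 0: a=-3 b=-7/6 c=0 d=1/18
  seg 1: a=-5 b=1/3 c=1/2 d=-1/18
S(3/2) = -73/16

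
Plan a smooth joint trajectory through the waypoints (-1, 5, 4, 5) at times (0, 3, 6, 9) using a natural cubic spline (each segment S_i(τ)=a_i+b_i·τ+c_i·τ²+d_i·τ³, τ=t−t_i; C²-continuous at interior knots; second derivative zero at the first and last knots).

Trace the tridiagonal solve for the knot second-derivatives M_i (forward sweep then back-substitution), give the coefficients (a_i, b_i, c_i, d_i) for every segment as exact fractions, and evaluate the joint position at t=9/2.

Δ: Δ0=2, Δ1=-1/3, Δ2=1/3
row 1: diag=12, rhs=-14; c'=1/4, d'=-7/6
row 2: denom=12−3·1/4=45/4; d'=(4−3·-7/6)/(45/4)=2/3
back: M2=2/3
back: M1=-7/6−1/4·2/3=-4/3
M: M0=0, M1=-4/3, M2=2/3, M3=0
seg 0: a=-1, c=M0/2=0, d=(M1−M0)/(6·3)=-2/27, b=Δ0−h0·(2M0+M1)/6=8/3
seg 1: a=5, c=M1/2=-2/3, d=(M2−M1)/(6·3)=1/9, b=Δ1−h1·(2M1+M2)/6=2/3
seg 2: a=4, c=M2/2=1/3, d=(M3−M2)/(6·3)=-1/27, b=Δ2−h2·(2M2+M3)/6=-1/3
t_q=9/2 → seg 1, τ=3/2; S=5+2/3·τ+-2/3·τ²+1/9·τ³=39/8

  seg 0: a=-1 b=8/3 c=0 d=-2/27
  seg 1: a=5 b=2/3 c=-2/3 d=1/9
  seg 2: a=4 b=-1/3 c=1/3 d=-1/27
S(9/2) = 39/8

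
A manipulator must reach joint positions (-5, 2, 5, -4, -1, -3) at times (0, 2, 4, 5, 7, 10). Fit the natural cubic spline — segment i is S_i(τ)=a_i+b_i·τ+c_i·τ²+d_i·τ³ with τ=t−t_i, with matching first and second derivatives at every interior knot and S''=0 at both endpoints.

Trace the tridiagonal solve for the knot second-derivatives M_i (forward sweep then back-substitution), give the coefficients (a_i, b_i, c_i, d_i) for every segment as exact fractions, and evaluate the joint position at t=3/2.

Δ: Δ0=7/2, Δ1=3/2, Δ2=-9, Δ3=3/2, Δ4=-2/3
row 1: diag=8, rhs=-12; c'=1/4, d'=-3/2
row 2: denom=6−2·1/4=11/2; d'=(-63−2·-3/2)/(11/2)=-120/11
row 3: denom=6−1·2/11=64/11; d'=(63−1·-120/11)/(64/11)=813/64
row 4: denom=10−2·11/32=149/16; d'=(-13−2·813/64)/(149/16)=-1229/298
back: M4=-1229/298
back: M3=813/64−11/32·-1229/298=2104/149
back: M2=-120/11−2/11·2104/149=-2008/149
back: M1=-3/2−1/4·-2008/149=557/298
M: M0=0, M1=557/298, M2=-2008/149, M3=2104/149, M4=-1229/298, M5=0
seg 0: a=-5, c=M0/2=0, d=(M1−M0)/(6·2)=557/3576, b=Δ0−h0·(2M0+M1)/6=1286/447
seg 1: a=2, c=M1/2=557/596, d=(M2−M1)/(6·2)=-4573/3576, b=Δ1−h1·(2M1+M2)/6=4243/894
seg 2: a=5, c=M2/2=-1004/149, d=(M3−M2)/(6·1)=2056/447, b=Δ2−h2·(2M2+M3)/6=-3067/447
seg 3: a=-4, c=M3/2=1052/149, d=(M4−M3)/(6·2)=-5437/3576, b=Δ3−h3·(2M3+M4)/6=-2923/447
seg 4: a=-1, c=M4/2=-1229/596, d=(M5−M4)/(6·3)=1229/5364, b=Δ4−h4·(2M4+M5)/6=3091/894
t_q=3/2 → seg 0, τ=3/2; S=-5+1286/447·τ+0·τ²+557/3576·τ³=-1515/9536

  seg 0: a=-5 b=1286/447 c=0 d=557/3576
  seg 1: a=2 b=4243/894 c=557/596 d=-4573/3576
  seg 2: a=5 b=-3067/447 c=-1004/149 d=2056/447
  seg 3: a=-4 b=-2923/447 c=1052/149 d=-5437/3576
  seg 4: a=-1 b=3091/894 c=-1229/596 d=1229/5364
S(3/2) = -1515/9536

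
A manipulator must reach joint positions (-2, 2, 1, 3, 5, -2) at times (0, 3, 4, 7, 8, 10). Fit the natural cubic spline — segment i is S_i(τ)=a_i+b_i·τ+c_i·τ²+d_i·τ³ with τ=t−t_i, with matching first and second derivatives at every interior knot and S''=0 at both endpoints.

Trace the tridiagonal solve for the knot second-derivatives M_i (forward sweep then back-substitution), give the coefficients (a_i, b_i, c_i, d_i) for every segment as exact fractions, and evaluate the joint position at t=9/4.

  seg 0: a=-2 b=11479/5058 c=0 d=-4735/45522
  seg 1: a=2 b=-1363/2529 c=-4735/5058 d=267/562
  seg 2: a=1 b=-4987/5058 c=1237/2529 d=937/45522
  seg 3: a=3 b=6334/2529 c=379/562 d=-5963/5058
  seg 4: a=5 b=1601/5058 c=-2413/843 d=2413/5058
S(9/4) = 69113/35968

Δ: Δ0=4/3, Δ1=-1, Δ2=2/3, Δ3=2, Δ4=-7/2
row 1: diag=8, rhs=-14; c'=1/8, d'=-7/4
row 2: denom=8−1·1/8=63/8; d'=(10−1·-7/4)/(63/8)=94/63
row 3: denom=8−3·8/21=48/7; d'=(8−3·94/63)/(48/7)=37/72
row 4: denom=6−1·7/48=281/48; d'=(-33−1·37/72)/(281/48)=-4826/843
back: M4=-4826/843
back: M3=37/72−7/48·-4826/843=379/281
back: M2=94/63−8/21·379/281=2474/2529
back: M1=-7/4−1/8·2474/2529=-4735/2529
M: M0=0, M1=-4735/2529, M2=2474/2529, M3=379/281, M4=-4826/843, M5=0
seg 0: a=-2, c=M0/2=0, d=(M1−M0)/(6·3)=-4735/45522, b=Δ0−h0·(2M0+M1)/6=11479/5058
seg 1: a=2, c=M1/2=-4735/5058, d=(M2−M1)/(6·1)=267/562, b=Δ1−h1·(2M1+M2)/6=-1363/2529
seg 2: a=1, c=M2/2=1237/2529, d=(M3−M2)/(6·3)=937/45522, b=Δ2−h2·(2M2+M3)/6=-4987/5058
seg 3: a=3, c=M3/2=379/562, d=(M4−M3)/(6·1)=-5963/5058, b=Δ3−h3·(2M3+M4)/6=6334/2529
seg 4: a=5, c=M4/2=-2413/843, d=(M5−M4)/(6·2)=2413/5058, b=Δ4−h4·(2M4+M5)/6=1601/5058
t_q=9/4 → seg 0, τ=9/4; S=-2+11479/5058·τ+0·τ²+-4735/45522·τ³=69113/35968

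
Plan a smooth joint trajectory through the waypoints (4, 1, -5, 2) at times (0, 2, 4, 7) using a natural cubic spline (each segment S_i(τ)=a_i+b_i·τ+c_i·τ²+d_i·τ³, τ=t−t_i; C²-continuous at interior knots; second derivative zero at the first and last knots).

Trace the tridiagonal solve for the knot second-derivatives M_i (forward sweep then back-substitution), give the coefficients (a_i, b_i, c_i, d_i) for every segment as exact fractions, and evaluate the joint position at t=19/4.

Δ: Δ0=-3/2, Δ1=-3, Δ2=7/3
row 1: diag=8, rhs=-9; c'=1/4, d'=-9/8
row 2: denom=10−2·1/4=19/2; d'=(32−2·-9/8)/(19/2)=137/38
back: M2=137/38
back: M1=-9/8−1/4·137/38=-77/38
M: M0=0, M1=-77/38, M2=137/38, M3=0
seg 0: a=4, c=M0/2=0, d=(M1−M0)/(6·2)=-77/456, b=Δ0−h0·(2M0+M1)/6=-47/57
seg 1: a=1, c=M1/2=-77/76, d=(M2−M1)/(6·2)=107/228, b=Δ1−h1·(2M1+M2)/6=-325/114
seg 2: a=-5, c=M2/2=137/76, d=(M3−M2)/(6·3)=-137/684, b=Δ2−h2·(2M2+M3)/6=-145/114
t_q=19/4 → seg 2, τ=3/4; S=-5+-145/114·τ+137/76·τ²+-137/684·τ³=-24439/4864

  seg 0: a=4 b=-47/57 c=0 d=-77/456
  seg 1: a=1 b=-325/114 c=-77/76 d=107/228
  seg 2: a=-5 b=-145/114 c=137/76 d=-137/684
S(19/4) = -24439/4864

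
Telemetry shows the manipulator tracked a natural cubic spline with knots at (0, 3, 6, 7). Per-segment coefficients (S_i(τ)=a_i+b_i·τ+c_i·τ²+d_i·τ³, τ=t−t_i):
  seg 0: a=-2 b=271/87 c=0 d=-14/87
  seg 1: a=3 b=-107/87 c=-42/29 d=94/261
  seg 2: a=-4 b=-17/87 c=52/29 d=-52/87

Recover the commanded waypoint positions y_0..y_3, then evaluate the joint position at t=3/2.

y_0 = S_0(0) = a_0 = -2
y_1 = S_1(0) = a_1 = 3
y_2 = S_2(0) = a_2 = -4
y_3 = S_2(1) = -3
t_q=3/2 is in segment 0 (τ=3/2); S_0(τ)=247/116

y_0=-2 y_1=3 y_2=-4 y_3=-3
S(3/2) = 247/116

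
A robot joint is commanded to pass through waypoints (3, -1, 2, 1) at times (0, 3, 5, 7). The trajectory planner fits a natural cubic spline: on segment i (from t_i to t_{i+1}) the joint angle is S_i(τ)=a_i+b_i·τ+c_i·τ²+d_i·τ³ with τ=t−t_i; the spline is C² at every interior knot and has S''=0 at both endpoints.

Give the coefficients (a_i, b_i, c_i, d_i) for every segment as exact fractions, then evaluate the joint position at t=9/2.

  seg 0: a=3 b=-136/57 c=0 d=20/171
  seg 1: a=-1 b=44/57 c=20/19 d=-157/456
  seg 2: a=2 b=97/114 c=-77/76 d=77/456
S(9/2) = 1659/1216

Δ: Δ0=-4/3, Δ1=3/2, Δ2=-1/2
row 1: diag=10, rhs=17; c'=1/5, d'=17/10
row 2: denom=8−2·1/5=38/5; d'=(-12−2·17/10)/(38/5)=-77/38
back: M2=-77/38
back: M1=17/10−1/5·-77/38=40/19
M: M0=0, M1=40/19, M2=-77/38, M3=0
seg 0: a=3, c=M0/2=0, d=(M1−M0)/(6·3)=20/171, b=Δ0−h0·(2M0+M1)/6=-136/57
seg 1: a=-1, c=M1/2=20/19, d=(M2−M1)/(6·2)=-157/456, b=Δ1−h1·(2M1+M2)/6=44/57
seg 2: a=2, c=M2/2=-77/76, d=(M3−M2)/(6·2)=77/456, b=Δ2−h2·(2M2+M3)/6=97/114
t_q=9/2 → seg 1, τ=3/2; S=-1+44/57·τ+20/19·τ²+-157/456·τ³=1659/1216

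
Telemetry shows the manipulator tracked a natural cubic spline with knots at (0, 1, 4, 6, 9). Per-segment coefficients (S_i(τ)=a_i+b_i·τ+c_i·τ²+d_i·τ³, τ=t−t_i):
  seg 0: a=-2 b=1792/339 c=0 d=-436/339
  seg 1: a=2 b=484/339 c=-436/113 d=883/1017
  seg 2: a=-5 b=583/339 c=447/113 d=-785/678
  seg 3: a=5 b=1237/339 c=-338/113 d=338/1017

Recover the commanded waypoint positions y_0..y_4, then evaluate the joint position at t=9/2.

y_0 = S_0(0) = a_0 = -2
y_1 = S_1(0) = a_1 = 2
y_2 = S_2(0) = a_2 = -5
y_3 = S_3(0) = a_3 = 5
y_4 = S_3(3) = -2
t_q=9/2 is in segment 2 (τ=1/2); S_2(τ)=-5959/1808

y_0=-2 y_1=2 y_2=-5 y_3=5 y_4=-2
S(9/2) = -5959/1808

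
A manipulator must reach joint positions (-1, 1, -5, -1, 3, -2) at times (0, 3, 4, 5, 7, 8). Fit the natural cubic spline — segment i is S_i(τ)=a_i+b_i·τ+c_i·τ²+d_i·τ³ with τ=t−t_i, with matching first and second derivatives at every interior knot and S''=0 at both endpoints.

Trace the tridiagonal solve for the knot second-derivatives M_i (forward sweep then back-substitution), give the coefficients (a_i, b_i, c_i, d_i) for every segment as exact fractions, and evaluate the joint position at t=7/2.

  seg 0: a=-1 b=6035/1416 c=0 d=-1697/4248
  seg 1: a=1 b=-4619/708 c=-1697/472 d=5833/1416
  seg 2: a=-5 b=-1921/1416 c=517/59 d=-4823/1416
  seg 3: a=-1 b=4213/708 c=-687/472 d=-46/177
  seg 4: a=3 b=-2117/708 c=-1423/472 d=1423/1416
S(7/2) = -9991/3776

Δ: Δ0=2/3, Δ1=-6, Δ2=4, Δ3=2, Δ4=-5
row 1: diag=8, rhs=-40; c'=1/8, d'=-5
row 2: denom=4−1·1/8=31/8; d'=(60−1·-5)/(31/8)=520/31
row 3: denom=6−1·8/31=178/31; d'=(-12−1·520/31)/(178/31)=-446/89
row 4: denom=6−2·31/89=472/89; d'=(-42−2·-446/89)/(472/89)=-1423/236
back: M4=-1423/236
back: M3=-446/89−31/89·-1423/236=-687/236
back: M2=520/31−8/31·-687/236=1034/59
back: M1=-5−1/8·1034/59=-1697/236
M: M0=0, M1=-1697/236, M2=1034/59, M3=-687/236, M4=-1423/236, M5=0
seg 0: a=-1, c=M0/2=0, d=(M1−M0)/(6·3)=-1697/4248, b=Δ0−h0·(2M0+M1)/6=6035/1416
seg 1: a=1, c=M1/2=-1697/472, d=(M2−M1)/(6·1)=5833/1416, b=Δ1−h1·(2M1+M2)/6=-4619/708
seg 2: a=-5, c=M2/2=517/59, d=(M3−M2)/(6·1)=-4823/1416, b=Δ2−h2·(2M2+M3)/6=-1921/1416
seg 3: a=-1, c=M3/2=-687/472, d=(M4−M3)/(6·2)=-46/177, b=Δ3−h3·(2M3+M4)/6=4213/708
seg 4: a=3, c=M4/2=-1423/472, d=(M5−M4)/(6·1)=1423/1416, b=Δ4−h4·(2M4+M5)/6=-2117/708
t_q=7/2 → seg 1, τ=1/2; S=1+-4619/708·τ+-1697/472·τ²+5833/1416·τ³=-9991/3776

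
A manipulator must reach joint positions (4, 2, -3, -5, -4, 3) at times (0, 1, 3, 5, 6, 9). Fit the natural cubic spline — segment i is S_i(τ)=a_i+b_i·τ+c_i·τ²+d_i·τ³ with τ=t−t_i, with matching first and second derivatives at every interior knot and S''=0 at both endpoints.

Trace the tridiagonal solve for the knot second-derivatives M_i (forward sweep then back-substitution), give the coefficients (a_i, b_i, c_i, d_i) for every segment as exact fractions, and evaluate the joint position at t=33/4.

Δ: Δ0=-2, Δ1=-5/2, Δ2=-1, Δ3=1, Δ4=7/3
row 1: diag=6, rhs=-3; c'=1/3, d'=-1/2
row 2: denom=8−2·1/3=22/3; d'=(9−2·-1/2)/(22/3)=15/11
row 3: denom=6−2·3/11=60/11; d'=(12−2·15/11)/(60/11)=17/10
row 4: denom=8−1·11/60=469/60; d'=(8−1·17/10)/(469/60)=54/67
back: M4=54/67
back: M3=17/10−11/60·54/67=104/67
back: M2=15/11−3/11·104/67=63/67
back: M1=-1/2−1/3·63/67=-109/134
M: M0=0, M1=-109/134, M2=63/67, M3=104/67, M4=54/67, M5=0
seg 0: a=4, c=M0/2=0, d=(M1−M0)/(6·1)=-109/804, b=Δ0−h0·(2M0+M1)/6=-1499/804
seg 1: a=2, c=M1/2=-109/268, d=(M2−M1)/(6·2)=235/1608, b=Δ1−h1·(2M1+M2)/6=-913/402
seg 2: a=-3, c=M2/2=63/134, d=(M3−M2)/(6·2)=41/804, b=Δ2−h2·(2M2+M3)/6=-431/201
seg 3: a=-5, c=M3/2=52/67, d=(M4−M3)/(6·1)=-25/201, b=Δ3−h3·(2M3+M4)/6=70/201
seg 4: a=-4, c=M4/2=27/67, d=(M5−M4)/(6·3)=-3/67, b=Δ4−h4·(2M4+M5)/6=307/201
t_q=33/4 → seg 4, τ=9/4; S=-4+307/201·τ+27/67·τ²+-3/67·τ³=4145/4288

  seg 0: a=4 b=-1499/804 c=0 d=-109/804
  seg 1: a=2 b=-913/402 c=-109/268 d=235/1608
  seg 2: a=-3 b=-431/201 c=63/134 d=41/804
  seg 3: a=-5 b=70/201 c=52/67 d=-25/201
  seg 4: a=-4 b=307/201 c=27/67 d=-3/67
S(33/4) = 4145/4288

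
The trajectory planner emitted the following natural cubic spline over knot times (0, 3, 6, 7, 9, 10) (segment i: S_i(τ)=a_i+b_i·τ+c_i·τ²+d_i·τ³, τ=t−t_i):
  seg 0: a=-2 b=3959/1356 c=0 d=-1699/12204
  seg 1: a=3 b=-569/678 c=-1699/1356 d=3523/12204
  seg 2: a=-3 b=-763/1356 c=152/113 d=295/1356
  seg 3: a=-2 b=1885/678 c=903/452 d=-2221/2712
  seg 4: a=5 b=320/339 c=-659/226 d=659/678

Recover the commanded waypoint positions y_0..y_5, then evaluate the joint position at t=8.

y_0=-2 y_1=3 y_2=-3 y_3=-2 y_4=5 y_5=4
S(8) = 1771/904

y_0 = S_0(0) = a_0 = -2
y_1 = S_1(0) = a_1 = 3
y_2 = S_2(0) = a_2 = -3
y_3 = S_3(0) = a_3 = -2
y_4 = S_4(0) = a_4 = 5
y_5 = S_4(1) = 4
t_q=8 is in segment 3 (τ=1); S_3(τ)=1771/904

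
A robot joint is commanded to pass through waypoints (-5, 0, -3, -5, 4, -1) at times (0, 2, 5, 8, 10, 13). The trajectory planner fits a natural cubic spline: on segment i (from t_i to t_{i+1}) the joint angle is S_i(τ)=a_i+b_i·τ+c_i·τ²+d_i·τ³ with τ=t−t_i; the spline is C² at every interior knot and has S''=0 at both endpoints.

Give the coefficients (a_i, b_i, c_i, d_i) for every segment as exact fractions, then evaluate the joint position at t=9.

Δ: Δ0=5/2, Δ1=-1, Δ2=-2/3, Δ3=9/2, Δ4=-5/3
row 1: diag=10, rhs=-21; c'=3/10, d'=-21/10
row 2: denom=12−3·3/10=111/10; d'=(2−3·-21/10)/(111/10)=83/111
row 3: denom=10−3·10/37=340/37; d'=(31−3·83/111)/(340/37)=266/85
row 4: denom=10−2·37/170=813/85; d'=(-37−2·266/85)/(813/85)=-3677/813
back: M4=-3677/813
back: M3=266/85−37/170·-3677/813=6689/1626
back: M2=83/111−10/37·6689/1626=-296/813
back: M1=-21/10−3/10·-296/813=-1079/542
M: M0=0, M1=-1079/542, M2=-296/813, M3=6689/1626, M4=-3677/813, M5=0
seg 0: a=-5, c=M0/2=0, d=(M1−M0)/(6·2)=-1079/6504, b=Δ0−h0·(2M0+M1)/6=2572/813
seg 1: a=0, c=M1/2=-1079/1084, d=(M2−M1)/(6·3)=2645/29268, b=Δ1−h1·(2M1+M2)/6=1907/1626
seg 2: a=-3, c=M2/2=-148/813, d=(M3−M2)/(6·3)=809/3252, b=Δ2−h2·(2M2+M3)/6=-7673/3252
seg 3: a=-5, c=M3/2=6689/3252, d=(M4−M3)/(6·2)=-4681/6504, b=Δ3−h3·(2M3+M4)/6=5309/1626
seg 4: a=4, c=M4/2=-3677/1626, d=(M5−M4)/(6·3)=3677/14634, b=Δ4−h4·(2M4+M5)/6=774/271
t_q=9 → seg 3, τ=1; S=-5+5309/1626·τ+6689/3252·τ²+-4681/6504·τ³=-2587/6504

  seg 0: a=-5 b=2572/813 c=0 d=-1079/6504
  seg 1: a=0 b=1907/1626 c=-1079/1084 d=2645/29268
  seg 2: a=-3 b=-7673/3252 c=-148/813 d=809/3252
  seg 3: a=-5 b=5309/1626 c=6689/3252 d=-4681/6504
  seg 4: a=4 b=774/271 c=-3677/1626 d=3677/14634
S(9) = -2587/6504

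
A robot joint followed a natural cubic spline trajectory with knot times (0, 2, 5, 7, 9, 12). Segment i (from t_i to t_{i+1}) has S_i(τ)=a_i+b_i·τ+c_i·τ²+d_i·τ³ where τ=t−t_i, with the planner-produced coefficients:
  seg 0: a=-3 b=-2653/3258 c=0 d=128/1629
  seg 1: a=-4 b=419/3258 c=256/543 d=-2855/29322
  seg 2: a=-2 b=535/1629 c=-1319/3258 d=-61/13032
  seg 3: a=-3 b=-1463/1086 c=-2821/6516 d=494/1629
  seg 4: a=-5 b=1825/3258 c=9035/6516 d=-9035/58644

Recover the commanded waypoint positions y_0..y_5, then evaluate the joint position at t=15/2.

y_0 = S_0(0) = a_0 = -3
y_1 = S_1(0) = a_1 = -4
y_2 = S_2(0) = a_2 = -2
y_3 = S_3(0) = a_3 = -3
y_4 = S_4(0) = a_4 = -5
y_5 = S_4(3) = 5
t_q=15/2 is in segment 3 (τ=1/2); S_3(τ)=-32527/8688

y_0=-3 y_1=-4 y_2=-2 y_3=-3 y_4=-5 y_5=5
S(15/2) = -32527/8688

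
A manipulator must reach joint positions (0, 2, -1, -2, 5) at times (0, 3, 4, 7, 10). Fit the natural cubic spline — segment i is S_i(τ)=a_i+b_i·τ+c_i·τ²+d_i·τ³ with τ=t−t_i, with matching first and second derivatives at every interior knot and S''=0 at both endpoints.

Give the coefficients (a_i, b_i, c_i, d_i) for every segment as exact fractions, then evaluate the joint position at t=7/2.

  seg 0: a=0 b=165/76 c=0 d=-343/2052
  seg 1: a=2 b=-89/38 c=-343/228 d=193/228
  seg 2: a=-1 b=-641/228 c=59/57 d=-143/2052
  seg 3: a=-2 b=173/114 c=31/76 d=-31/684
S(7/2) = 1019/1824

Δ: Δ0=2/3, Δ1=-3, Δ2=-1/3, Δ3=7/3
row 1: diag=8, rhs=-22; c'=1/8, d'=-11/4
row 2: denom=8−1·1/8=63/8; d'=(16−1·-11/4)/(63/8)=50/21
row 3: denom=12−3·8/21=76/7; d'=(16−3·50/21)/(76/7)=31/38
back: M3=31/38
back: M2=50/21−8/21·31/38=118/57
back: M1=-11/4−1/8·118/57=-343/114
M: M0=0, M1=-343/114, M2=118/57, M3=31/38, M4=0
seg 0: a=0, c=M0/2=0, d=(M1−M0)/(6·3)=-343/2052, b=Δ0−h0·(2M0+M1)/6=165/76
seg 1: a=2, c=M1/2=-343/228, d=(M2−M1)/(6·1)=193/228, b=Δ1−h1·(2M1+M2)/6=-89/38
seg 2: a=-1, c=M2/2=59/57, d=(M3−M2)/(6·3)=-143/2052, b=Δ2−h2·(2M2+M3)/6=-641/228
seg 3: a=-2, c=M3/2=31/76, d=(M4−M3)/(6·3)=-31/684, b=Δ3−h3·(2M3+M4)/6=173/114
t_q=7/2 → seg 1, τ=1/2; S=2+-89/38·τ+-343/228·τ²+193/228·τ³=1019/1824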